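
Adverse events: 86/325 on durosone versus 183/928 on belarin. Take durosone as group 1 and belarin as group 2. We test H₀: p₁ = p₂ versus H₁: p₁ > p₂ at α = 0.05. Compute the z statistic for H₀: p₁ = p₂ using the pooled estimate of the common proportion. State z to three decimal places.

p̂₁ = 86/325 = 0.26462, p̂₂ = 183/928 = 0.19720.
Pooled p̂ = (86+183)/(325+928) = 269/1253 = 0.21468.
SE = √(0.168595 × 0.00415451) = 0.02647.
z = (0.26462 − 0.19720)/0.02647 = 0.06742/0.02647 = 2.547.
p-value = P(Z > 2.547) ≈ 0.0054, so at α = 0.05 we reject H₀.

z = 2.547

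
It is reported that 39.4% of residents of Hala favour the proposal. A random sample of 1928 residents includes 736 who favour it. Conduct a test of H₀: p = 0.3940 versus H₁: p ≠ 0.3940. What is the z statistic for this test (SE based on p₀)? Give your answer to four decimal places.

p̂ = 736/1928 ≈ 0.3817427.
Standard error under H₀: √(0.394×0.606/1928) = 0.0111284.
z = (0.3817427 − 0.394)/0.0111284 = -0.0122573/0.0111284 = -1.1014.

z = -1.1014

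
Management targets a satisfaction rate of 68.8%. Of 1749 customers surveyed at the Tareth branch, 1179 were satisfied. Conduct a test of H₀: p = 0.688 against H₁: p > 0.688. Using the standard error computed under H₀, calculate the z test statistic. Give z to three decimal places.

p̂ = 1179/1749 = 0.67410.
SE = √(p₀(1−p₀)/n) = √(0.21466/1749) = 0.01108.
z = (0.67410 − 0.688)/0.01108 = -0.01390/0.01108 = -1.255.
p-value = P(Z > -1.255) ≈ 0.8952.

z = -1.255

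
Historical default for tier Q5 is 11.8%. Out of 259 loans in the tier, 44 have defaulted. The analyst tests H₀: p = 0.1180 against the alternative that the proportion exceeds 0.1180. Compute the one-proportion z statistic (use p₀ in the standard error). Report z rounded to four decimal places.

p̂ = 44/259 = 0.1698842.
Under H₀, SE = √(0.118·0.882/259) = √(0.000401838) = 0.0200459.
z = (0.1698842 − 0.118)/0.0200459 = 0.0518842/0.0200459 = 2.5883.
p-value = P(Z > 2.588) ≈ 0.0048.

z = 2.5883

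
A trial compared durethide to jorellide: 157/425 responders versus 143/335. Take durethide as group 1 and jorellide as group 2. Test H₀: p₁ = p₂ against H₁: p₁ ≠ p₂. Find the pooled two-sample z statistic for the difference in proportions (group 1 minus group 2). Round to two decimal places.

z = -1.61

p̂₁ = 157/425 ≈ 0.3694, p̂₂ = 143/335 ≈ 0.4269.
Pooled p̂ = (157+143)/(425+335) = 300/760 = 0.3947.
SE = √(0.23892 × 0.00533802) = 0.0357.
z = (0.3694 − 0.4269)/0.0357 = -0.0575/0.0357 = -1.61.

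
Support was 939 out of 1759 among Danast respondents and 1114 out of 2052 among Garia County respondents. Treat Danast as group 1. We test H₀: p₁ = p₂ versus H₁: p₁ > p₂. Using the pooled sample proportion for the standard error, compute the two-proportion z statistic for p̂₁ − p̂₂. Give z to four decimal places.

z = -0.5593

p̂₁ = 939/1759 ≈ 0.533826, p̂₂ = 1114/2052 ≈ 0.542885.
Pooled p̂ = (939+1114)/(1759+2052) = 2053/3811 = 0.538704.
SE = √(0.248502 × 0.00105583) = 0.016198.
z = (0.533826 − 0.542885)/0.016198 = -0.009059/0.016198 = -0.5593.
p-value = P(Z > -0.559) ≈ 0.7120.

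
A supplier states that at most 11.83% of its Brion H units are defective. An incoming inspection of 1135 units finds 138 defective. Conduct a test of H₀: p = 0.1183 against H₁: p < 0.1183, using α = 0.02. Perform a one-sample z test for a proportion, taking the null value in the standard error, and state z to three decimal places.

z = 0.343

p̂ = 138/1135 ≈ 0.12159.
Under H₀, SE = √(0.1183·0.8817/1135) = √(9.18988e-05) = 0.00959.
z = (0.12159 − 0.1183)/0.00959 = 0.00329/0.00959 = 0.343.
p-value = P(Z < 0.343) ≈ 0.6341, so at α = 0.02 we fail to reject H₀.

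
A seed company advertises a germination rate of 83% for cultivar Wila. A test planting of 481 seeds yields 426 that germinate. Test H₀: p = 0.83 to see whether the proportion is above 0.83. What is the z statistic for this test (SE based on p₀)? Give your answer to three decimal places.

z = 3.249

p̂ = 426/481 = 0.88565.
Standard error under H₀: √(0.83×0.17/481) = 0.01713.
z = (0.88565 − 0.83)/0.01713 = 0.05565/0.01713 = 3.249.
p-value = P(Z > 3.249) ≈ 0.0006.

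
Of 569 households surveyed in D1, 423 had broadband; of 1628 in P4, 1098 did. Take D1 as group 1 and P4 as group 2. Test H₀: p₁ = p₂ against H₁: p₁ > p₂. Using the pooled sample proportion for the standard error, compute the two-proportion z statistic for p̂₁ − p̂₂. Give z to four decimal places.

p̂₁ = 423/569 ≈ 0.743409, p̂₂ = 1098/1628 ≈ 0.674447.
Pooled p̂ = (423+1098)/(569+1628) = 1521/2197 = 0.692308.
SE = √(p̂(1−p̂)(1/n₁+1/n₂)) = √(0.692308·0.307692·0.00237172) = √(0.000505218) = 0.022477.
z = (0.743409 − 0.674447)/0.022477 = 0.068962/0.022477 = 3.0681.

z = 3.0681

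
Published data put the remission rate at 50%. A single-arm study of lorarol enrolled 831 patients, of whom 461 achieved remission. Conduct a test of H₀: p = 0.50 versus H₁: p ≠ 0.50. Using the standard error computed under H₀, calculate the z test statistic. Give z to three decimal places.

p̂ = 461/831 ≈ 0.55475.
Under H₀, SE = √(0.5·0.5/831) = √(0.000300842) = 0.01734.
z = (0.55475 − 0.5)/0.01734 = 0.05475/0.01734 = 3.157.
Two-sided p-value ≈ 2·Φ(−3.157) = 0.0016.

z = 3.157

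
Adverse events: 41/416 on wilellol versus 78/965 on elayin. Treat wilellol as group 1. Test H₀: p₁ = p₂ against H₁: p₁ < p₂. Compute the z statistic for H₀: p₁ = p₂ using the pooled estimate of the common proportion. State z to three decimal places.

p̂₁ = 41/416 = 0.09856, p̂₂ = 78/965 = 0.08083.
Pooled p̂ = (41+78)/(416+965) = 119/1381 = 0.08617.
SE = √(0.0787443 × 0.00344012) = 0.01646.
z = (0.09856 − 0.08083)/0.01646 = 0.01773/0.01646 = 1.077.

z = 1.077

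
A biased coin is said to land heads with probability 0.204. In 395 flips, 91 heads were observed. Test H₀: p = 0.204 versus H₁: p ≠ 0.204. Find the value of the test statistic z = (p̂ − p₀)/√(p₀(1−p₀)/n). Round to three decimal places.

p̂ = 91/395 = 0.23038.
Standard error under H₀: √(0.204×0.796/395) = 0.02028.
z = (0.23038 − 0.204)/0.02028 = 0.02638/0.02028 = 1.301.
Two-sided p-value ≈ 2·Φ(−1.301) = 0.1932.

z = 1.301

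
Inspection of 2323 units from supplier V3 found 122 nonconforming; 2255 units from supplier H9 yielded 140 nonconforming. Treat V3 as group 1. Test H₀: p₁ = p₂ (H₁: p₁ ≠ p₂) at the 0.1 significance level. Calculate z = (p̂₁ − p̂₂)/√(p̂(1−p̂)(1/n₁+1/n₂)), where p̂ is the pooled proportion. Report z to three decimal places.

z = -1.393

p̂₁ = 122/2323 = 0.052518, p̂₂ = 140/2255 = 0.062084.
Pooled p̂ = (122+140)/(2323+2255) = 262/4578 = 0.057230.
SE = √(p̂(1−p̂)(1/n₁+1/n₂)) = √(0.057230·0.942770·0.000873937) = √(4.71532e-05) = 0.006867.
z = (0.052518 − 0.062084)/0.006867 = -0.009566/0.006867 = -1.393.
Two-sided p-value ≈ 2·Φ(−1.393) = 0.1636, so at α = 0.1 we fail to reject H₀.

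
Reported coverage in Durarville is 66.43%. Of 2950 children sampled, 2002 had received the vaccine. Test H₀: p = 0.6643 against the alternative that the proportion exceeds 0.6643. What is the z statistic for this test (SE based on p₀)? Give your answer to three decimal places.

p̂ = 2002/2950 ≈ 0.67864.
Standard error under H₀: √(0.6643×0.3357/2950) = 0.00869.
z = (0.67864 − 0.6643)/0.00869 = 0.01434/0.00869 = 1.650.
p-value = P(Z > 1.650) ≈ 0.0495.

z = 1.650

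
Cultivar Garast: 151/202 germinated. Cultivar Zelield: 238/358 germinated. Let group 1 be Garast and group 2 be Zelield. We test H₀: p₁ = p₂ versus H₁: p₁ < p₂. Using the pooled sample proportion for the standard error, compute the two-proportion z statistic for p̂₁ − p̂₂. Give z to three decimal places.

z = 2.041

p̂₁ = 151/202 ≈ 0.74752, p̂₂ = 238/358 ≈ 0.66480.
Pooled p̂ = (151+238)/(202+358) = 389/560 = 0.69464.
SE = √(0.212114 × 0.00774379) = 0.04053.
z = (0.74752 − 0.66480)/0.04053 = 0.08272/0.04053 = 2.041.
p-value = P(Z < 2.041) ≈ 0.9794.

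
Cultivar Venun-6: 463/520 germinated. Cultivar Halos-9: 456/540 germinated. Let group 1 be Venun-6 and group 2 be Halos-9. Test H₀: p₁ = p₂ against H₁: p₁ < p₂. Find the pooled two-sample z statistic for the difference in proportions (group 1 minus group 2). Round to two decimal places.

p̂₁ = 463/520 = 0.8904, p̂₂ = 456/540 = 0.8444.
Pooled p̂ = (463+456)/(520+540) = 919/1060 = 0.8670.
SE = √(p̂(1−p̂)(1/n₁+1/n₂)) = √(0.8670·0.1330·0.00377493) = √(0.000435343) = 0.0209.
z = (0.8904 − 0.8444)/0.0209 = 0.0460/0.0209 = 2.20.
p-value = P(Z < 2.202) ≈ 0.9862.

z = 2.20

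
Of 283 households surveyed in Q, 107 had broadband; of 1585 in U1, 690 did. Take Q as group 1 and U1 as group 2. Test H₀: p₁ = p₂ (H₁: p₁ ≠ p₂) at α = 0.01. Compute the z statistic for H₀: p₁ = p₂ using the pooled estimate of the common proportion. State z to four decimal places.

z = -1.7934

p̂₁ = 107/283 ≈ 0.378092, p̂₂ = 690/1585 ≈ 0.435331.
Pooled p̂ = (107+690)/(283+1585) = 797/1868 = 0.426660.
SE = √(p̂(1−p̂)(1/n₁+1/n₂)) = √(0.426660·0.573340·0.00416448) = √(0.00101872) = 0.031917.
z = (0.378092 − 0.435331)/0.031917 = -0.057239/0.031917 = -1.7934.
p-value = 2·P(Z > 1.793) ≈ 0.0729. With α = 0.01, fail to reject H₀.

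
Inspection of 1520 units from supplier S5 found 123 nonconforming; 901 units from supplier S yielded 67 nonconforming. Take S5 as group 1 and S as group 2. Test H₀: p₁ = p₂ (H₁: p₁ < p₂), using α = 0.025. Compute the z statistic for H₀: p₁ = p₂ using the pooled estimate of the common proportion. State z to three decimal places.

p̂₁ = 123/1520 = 0.08092, p̂₂ = 67/901 = 0.07436.
Pooled p̂ = (123+67)/(1520+901) = 190/2421 = 0.07848.
SE = √(0.0723209 × 0.00176777) = 0.01131.
z = (0.08092 − 0.07436)/0.01131 = 0.00656/0.01131 = 0.580.
p-value = P(Z < 0.580) ≈ 0.7191, so at α = 0.025 we fail to reject H₀.

z = 0.580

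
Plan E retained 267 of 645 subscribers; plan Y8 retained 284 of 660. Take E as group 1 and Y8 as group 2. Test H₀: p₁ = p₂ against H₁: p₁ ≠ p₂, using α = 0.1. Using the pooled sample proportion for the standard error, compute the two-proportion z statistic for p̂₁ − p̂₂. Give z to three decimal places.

z = -0.598

p̂₁ = 267/645 ≈ 0.41395, p̂₂ = 284/660 ≈ 0.43030.
Pooled p̂ = (267+284)/(645+660) = 551/1305 = 0.42222.
SE = √(p̂(1−p̂)(1/n₁+1/n₂)) = √(0.42222·0.57778·0.00306554) = √(0.00074784) = 0.02735.
z = (0.41395 − 0.43030)/0.02735 = -0.01635/0.02735 = -0.598.
p-value = 2·P(Z > 0.598) ≈ 0.5499; since p > α = 0.1, fail to reject H₀.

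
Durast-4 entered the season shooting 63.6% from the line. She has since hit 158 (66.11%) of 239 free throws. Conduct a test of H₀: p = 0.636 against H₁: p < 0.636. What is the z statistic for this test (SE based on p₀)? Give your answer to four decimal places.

p̂ = 158/239 = 0.661088.
SE = √(p₀(1−p₀)/n) = √(0.2315/239) = 0.031123.
z = (0.661088 − 0.636)/0.031123 = 0.025088/0.031123 = 0.8061.

z = 0.8061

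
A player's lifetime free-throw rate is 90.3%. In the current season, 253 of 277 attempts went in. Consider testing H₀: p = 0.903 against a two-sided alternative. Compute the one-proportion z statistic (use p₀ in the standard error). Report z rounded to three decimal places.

z = 0.582

p̂ = 253/277 ≈ 0.913357.
Standard error under H₀: √(0.903×0.097/277) = 0.017782.
z = (0.913357 − 0.903)/0.017782 = 0.010357/0.017782 = 0.582.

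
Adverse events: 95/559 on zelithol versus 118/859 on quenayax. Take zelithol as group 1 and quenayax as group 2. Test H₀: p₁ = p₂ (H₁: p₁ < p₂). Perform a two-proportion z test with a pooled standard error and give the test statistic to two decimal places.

z = 1.68

p̂₁ = 95/559 = 0.1699, p̂₂ = 118/859 = 0.1374.
Pooled p̂ = (95+118)/(559+859) = 213/1418 = 0.1502.
SE = √(p̂(1−p̂)(1/n₁+1/n₂)) = √(0.1502·0.8498·0.00295305) = √(0.000376951) = 0.0194.
z = (0.1699 − 0.1374)/0.0194 = 0.0325/0.0194 = 1.68.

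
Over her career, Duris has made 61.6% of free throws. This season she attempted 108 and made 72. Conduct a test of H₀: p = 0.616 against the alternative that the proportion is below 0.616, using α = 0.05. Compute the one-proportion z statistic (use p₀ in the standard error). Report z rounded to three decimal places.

p̂ = 72/108 = 0.66667.
Under H₀, SE = √(0.616·0.384/108) = √(0.00219022) = 0.04680.
z = (0.66667 − 0.616)/0.04680 = 0.05067/0.04680 = 1.083.
p-value = P(Z < 1.083) ≈ 0.8605; since p > α = 0.05, fail to reject H₀.

z = 1.083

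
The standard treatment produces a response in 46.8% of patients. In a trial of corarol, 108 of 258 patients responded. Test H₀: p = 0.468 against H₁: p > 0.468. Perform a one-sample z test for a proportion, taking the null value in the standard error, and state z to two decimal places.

p̂ = 108/258 ≈ 0.4186.
SE = √(p₀(1−p₀)/n) = √(0.24898/258) = 0.0311.
z = (0.4186 − 0.468)/0.0311 = -0.0494/0.0311 = -1.59.

z = -1.59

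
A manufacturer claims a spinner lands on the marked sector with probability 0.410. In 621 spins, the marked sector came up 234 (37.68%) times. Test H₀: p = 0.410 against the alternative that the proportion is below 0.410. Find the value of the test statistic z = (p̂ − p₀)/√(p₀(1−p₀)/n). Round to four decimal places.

p̂ = 234/621 ≈ 0.3768116.
SE = √(p₀(1−p₀)/n) = √(0.2419/621) = 0.0197366.
z = (0.3768116 − 0.41)/0.0197366 = -0.0331884/0.0197366 = -1.6816.
p-value = P(Z < -1.682) ≈ 0.0463.

z = -1.6816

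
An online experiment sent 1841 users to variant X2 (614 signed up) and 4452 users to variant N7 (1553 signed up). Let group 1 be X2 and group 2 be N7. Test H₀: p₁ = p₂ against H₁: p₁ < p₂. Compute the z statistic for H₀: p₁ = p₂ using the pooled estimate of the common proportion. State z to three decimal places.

z = -1.163

p̂₁ = 614/1841 = 0.33351, p̂₂ = 1553/4452 = 0.34883.
Pooled p̂ = (614+1553)/(1841+4452) = 2167/6293 = 0.34435.
SE = √(0.225773 × 0.000767801) = 0.01317.
z = (0.33351 − 0.34883)/0.01317 = -0.01532/0.01317 = -1.163.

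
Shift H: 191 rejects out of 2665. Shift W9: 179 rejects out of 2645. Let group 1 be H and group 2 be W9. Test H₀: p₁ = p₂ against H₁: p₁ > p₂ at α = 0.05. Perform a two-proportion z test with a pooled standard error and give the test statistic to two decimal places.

p̂₁ = 191/2665 ≈ 0.0717, p̂₂ = 179/2645 ≈ 0.0677.
Pooled p̂ = (191+179)/(2665+2645) = 370/5310 = 0.0697.
SE = √(p̂(1−p̂)(1/n₁+1/n₂)) = √(0.0697·0.9303·0.000753306) = √(4.88328e-05) = 0.0070.
z = (0.0717 − 0.0677)/0.0070 = 0.0040/0.0070 = 0.57.
p-value = P(Z > 0.572) ≈ 0.2838; since p > α = 0.05, fail to reject H₀.

z = 0.57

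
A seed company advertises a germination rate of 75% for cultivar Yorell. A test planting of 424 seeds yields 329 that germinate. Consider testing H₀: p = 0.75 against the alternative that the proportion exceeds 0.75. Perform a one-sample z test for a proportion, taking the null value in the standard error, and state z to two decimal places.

z = 1.23

p̂ = 329/424 ≈ 0.7759.
Standard error under H₀: √(0.75×0.25/424) = 0.0210.
z = (0.7759 − 0.75)/0.0210 = 0.0259/0.0210 = 1.23.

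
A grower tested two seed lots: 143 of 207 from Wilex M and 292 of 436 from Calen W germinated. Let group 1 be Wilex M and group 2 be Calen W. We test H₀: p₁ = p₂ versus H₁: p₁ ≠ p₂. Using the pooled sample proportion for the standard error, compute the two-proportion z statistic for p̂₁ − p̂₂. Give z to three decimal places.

z = 0.534

p̂₁ = 143/207 ≈ 0.69082, p̂₂ = 292/436 ≈ 0.66972.
Pooled p̂ = (143+292)/(207+436) = 435/643 = 0.67652.
SE = √(p̂(1−p̂)(1/n₁+1/n₂)) = √(0.67652·0.32348·0.0071245) = √(0.00155914) = 0.03949.
z = (0.69082 − 0.66972)/0.03949 = 0.02110/0.03949 = 0.534.
Two-sided p-value ≈ 2·Φ(−0.534) = 0.5931.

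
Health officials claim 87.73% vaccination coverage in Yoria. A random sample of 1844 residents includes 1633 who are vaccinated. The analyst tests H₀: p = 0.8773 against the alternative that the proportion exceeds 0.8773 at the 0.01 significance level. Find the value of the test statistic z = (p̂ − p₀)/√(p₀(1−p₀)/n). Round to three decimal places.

z = 1.083

p̂ = 1633/1844 = 0.885575.
SE = √(p₀(1−p₀)/n) = √(0.10764/1844) = 0.007640.
z = (0.885575 − 0.8773)/0.007640 = 0.008275/0.007640 = 1.083.
p-value = P(Z > 1.083) ≈ 0.1394; since p > α = 0.01, fail to reject H₀.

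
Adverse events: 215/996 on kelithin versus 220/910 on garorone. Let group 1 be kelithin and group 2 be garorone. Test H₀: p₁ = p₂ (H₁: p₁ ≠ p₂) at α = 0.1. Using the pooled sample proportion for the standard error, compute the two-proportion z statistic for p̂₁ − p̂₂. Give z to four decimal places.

z = -1.3455

p̂₁ = 215/996 = 0.215863, p̂₂ = 220/910 = 0.241758.
Pooled p̂ = (215+220)/(996+910) = 435/1906 = 0.228227.
SE = √(0.176139 × 0.00210292) = 0.019246.
z = (0.215863 − 0.241758)/0.019246 = -0.025895/0.019246 = -1.3455.
p-value = 2·P(Z > 1.345) ≈ 0.1785. With α = 0.1, fail to reject H₀.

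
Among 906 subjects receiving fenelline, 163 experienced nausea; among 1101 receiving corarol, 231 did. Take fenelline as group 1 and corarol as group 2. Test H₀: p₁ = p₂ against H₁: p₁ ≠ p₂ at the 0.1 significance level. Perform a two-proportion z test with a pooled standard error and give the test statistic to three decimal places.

z = -1.678

p̂₁ = 163/906 ≈ 0.17991, p̂₂ = 231/1101 ≈ 0.20981.
Pooled p̂ = (163+231)/(906+1101) = 394/2007 = 0.19631.
SE = √(0.157774 × 0.00201202) = 0.01782.
z = (0.17991 − 0.20981)/0.01782 = -0.02990/0.01782 = -1.678.
p-value = 2·P(Z > 1.678) ≈ 0.0933; since p < α = 0.1, reject H₀.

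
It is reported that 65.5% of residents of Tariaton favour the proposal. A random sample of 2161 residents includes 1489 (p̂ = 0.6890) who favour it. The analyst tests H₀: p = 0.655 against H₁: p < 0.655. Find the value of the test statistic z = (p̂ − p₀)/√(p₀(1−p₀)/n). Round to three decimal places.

z = 3.328

p̂ = 1489/2161 = 0.689033.
Under H₀, SE = √(0.655·0.345/2161) = √(0.00010457) = 0.010226.
z = (0.689033 − 0.655)/0.010226 = 0.034033/0.010226 = 3.328.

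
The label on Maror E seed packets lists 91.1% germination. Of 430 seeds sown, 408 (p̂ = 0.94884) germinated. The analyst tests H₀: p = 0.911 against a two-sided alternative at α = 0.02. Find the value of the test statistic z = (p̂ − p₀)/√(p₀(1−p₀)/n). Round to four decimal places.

p̂ = 408/430 ≈ 0.9488372.
SE = √(p₀(1−p₀)/n) = √(0.081079/430) = 0.0137316.
z = (0.9488372 − 0.911)/0.0137316 = 0.0378372/0.0137316 = 2.7555.
Two-sided p-value ≈ 2·Φ(−2.755) = 0.0059. With α = 0.02, reject H₀.

z = 2.7555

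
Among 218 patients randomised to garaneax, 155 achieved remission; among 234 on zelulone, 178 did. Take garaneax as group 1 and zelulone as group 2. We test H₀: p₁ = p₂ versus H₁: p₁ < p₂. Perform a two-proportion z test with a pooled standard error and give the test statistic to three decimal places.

p̂₁ = 155/218 ≈ 0.71101, p̂₂ = 178/234 ≈ 0.76068.
Pooled p̂ = (155+178)/(218+234) = 333/452 = 0.73673.
SE = √(0.193961 × 0.00886066) = 0.04146.
z = (0.71101 − 0.76068)/0.04146 = -0.04967/0.04146 = -1.198.
p-value = P(Z < -1.198) ≈ 0.1154.

z = -1.198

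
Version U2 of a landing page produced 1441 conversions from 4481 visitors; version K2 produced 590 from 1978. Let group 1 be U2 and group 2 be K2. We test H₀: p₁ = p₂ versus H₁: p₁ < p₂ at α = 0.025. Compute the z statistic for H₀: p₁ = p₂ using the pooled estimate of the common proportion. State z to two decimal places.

p̂₁ = 1441/4481 = 0.3216, p̂₂ = 590/1978 = 0.2983.
Pooled p̂ = (1441+590)/(4481+1978) = 2031/6459 = 0.3144.
SE = √(0.215569 × 0.000728726) = 0.0125.
z = (0.3216 − 0.2983)/0.0125 = 0.0233/0.0125 = 1.86.
p-value = P(Z < 1.859) ≈ 0.9685. With α = 0.025, fail to reject H₀.

z = 1.86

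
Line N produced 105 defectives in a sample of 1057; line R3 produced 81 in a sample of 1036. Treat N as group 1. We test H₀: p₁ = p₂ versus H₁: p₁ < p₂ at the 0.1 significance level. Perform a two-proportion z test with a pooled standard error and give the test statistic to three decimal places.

p̂₁ = 105/1057 = 0.09934, p̂₂ = 81/1036 = 0.07819.
Pooled p̂ = (105+81)/(1057+1036) = 186/2093 = 0.08887.
SE = √(p̂(1−p̂)(1/n₁+1/n₂)) = √(0.08887·0.91113·0.00191132) = √(0.00015476) = 0.01244.
z = (0.09934 − 0.07819)/0.01244 = 0.02115/0.01244 = 1.700.
p-value = P(Z < 1.700) ≈ 0.9555. With α = 0.1, fail to reject H₀.

z = 1.700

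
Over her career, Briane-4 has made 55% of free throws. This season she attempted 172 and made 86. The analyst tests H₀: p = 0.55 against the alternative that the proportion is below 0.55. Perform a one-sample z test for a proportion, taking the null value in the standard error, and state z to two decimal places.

z = -1.32

p̂ = 86/172 ≈ 0.5000.
Under H₀, SE = √(0.55·0.45/172) = √(0.00143895) = 0.0379.
z = (0.5000 − 0.55)/0.0379 = -0.0500/0.0379 = -1.32.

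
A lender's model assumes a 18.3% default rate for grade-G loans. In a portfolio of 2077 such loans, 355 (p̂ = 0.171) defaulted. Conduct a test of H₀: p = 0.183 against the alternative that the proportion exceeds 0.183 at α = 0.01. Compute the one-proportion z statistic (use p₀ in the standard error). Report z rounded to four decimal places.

p̂ = 355/2077 = 0.17091960.
SE = √(p₀(1−p₀)/n) = √(0.14951/2077) = 0.00848435.
z = (0.17091960 − 0.183)/0.00848435 = -0.01208040/0.00848435 = -1.4238.
p-value = P(Z > -1.424) ≈ 0.9228, so at α = 0.01 we fail to reject H₀.

z = -1.4238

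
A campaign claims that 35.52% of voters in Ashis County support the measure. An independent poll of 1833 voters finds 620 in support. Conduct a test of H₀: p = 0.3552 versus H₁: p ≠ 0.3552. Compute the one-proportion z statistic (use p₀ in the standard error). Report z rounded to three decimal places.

p̂ = 620/1833 ≈ 0.33824.
Under H₀, SE = √(0.3552·0.6448/1833) = √(0.00012495) = 0.01118.
z = (0.33824 − 0.3552)/0.01118 = -0.01696/0.01118 = -1.517.
p-value = 2·P(Z > 1.517) ≈ 0.1293.

z = -1.517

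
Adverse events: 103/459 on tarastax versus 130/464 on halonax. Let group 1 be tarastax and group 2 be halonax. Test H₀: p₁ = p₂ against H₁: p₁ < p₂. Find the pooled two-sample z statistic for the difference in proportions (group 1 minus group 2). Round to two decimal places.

z = -1.95

p̂₁ = 103/459 = 0.2244, p̂₂ = 130/464 = 0.2802.
Pooled p̂ = (103+130)/(459+464) = 233/923 = 0.2524.
SE = √(p̂(1−p̂)(1/n₁+1/n₂)) = √(0.2524·0.7476·0.00433382) = √(0.000817848) = 0.0286.
z = (0.2244 − 0.2802)/0.0286 = -0.0558/0.0286 = -1.95.
p-value = P(Z < -1.950) ≈ 0.0256.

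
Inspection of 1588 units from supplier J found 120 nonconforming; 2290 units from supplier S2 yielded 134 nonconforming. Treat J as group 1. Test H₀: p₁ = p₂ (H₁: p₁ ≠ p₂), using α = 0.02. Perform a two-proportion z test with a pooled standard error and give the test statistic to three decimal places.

z = 2.111

p̂₁ = 120/1588 ≈ 0.075567, p̂₂ = 134/2290 ≈ 0.058515.
Pooled p̂ = (120+134)/(1588+2290) = 254/3878 = 0.065498.
SE = √(0.0612077 × 0.0010664) = 0.008079.
z = (0.075567 − 0.058515)/0.008079 = 0.017052/0.008079 = 2.111.
p-value = 2·P(Z > 2.111) ≈ 0.0348, so at α = 0.02 we fail to reject H₀.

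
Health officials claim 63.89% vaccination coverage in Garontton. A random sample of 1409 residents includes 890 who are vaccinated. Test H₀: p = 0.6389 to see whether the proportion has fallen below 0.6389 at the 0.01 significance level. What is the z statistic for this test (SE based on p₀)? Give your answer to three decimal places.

z = -0.566

p̂ = 890/1409 = 0.63165.
Standard error under H₀: √(0.6389×0.3611/1409) = 0.01280.
z = (0.63165 − 0.6389)/0.01280 = -0.00725/0.01280 = -0.566.
p-value = P(Z < -0.566) ≈ 0.2856; since p > α = 0.01, fail to reject H₀.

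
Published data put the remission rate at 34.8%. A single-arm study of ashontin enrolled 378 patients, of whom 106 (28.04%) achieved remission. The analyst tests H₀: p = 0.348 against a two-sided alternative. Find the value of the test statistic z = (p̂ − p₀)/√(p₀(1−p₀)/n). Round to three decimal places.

p̂ = 106/378 = 0.28042.
Standard error under H₀: √(0.348×0.652/378) = 0.02450.
z = (0.28042 − 0.348)/0.02450 = -0.06758/0.02450 = -2.758.
Two-sided p-value ≈ 2·Φ(−2.758) = 0.0058.

z = -2.758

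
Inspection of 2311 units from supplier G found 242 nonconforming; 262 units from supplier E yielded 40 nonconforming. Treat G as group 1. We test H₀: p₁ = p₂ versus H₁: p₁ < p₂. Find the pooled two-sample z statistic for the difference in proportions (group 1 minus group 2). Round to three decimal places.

p̂₁ = 242/2311 = 0.10472, p̂₂ = 40/262 = 0.15267.
Pooled p̂ = (242+40)/(2311+262) = 282/2573 = 0.10960.
SE = √(0.0975876 × 0.00424951) = 0.02036.
z = (0.10472 − 0.15267)/0.02036 = -0.04795/0.02036 = -2.355.

z = -2.355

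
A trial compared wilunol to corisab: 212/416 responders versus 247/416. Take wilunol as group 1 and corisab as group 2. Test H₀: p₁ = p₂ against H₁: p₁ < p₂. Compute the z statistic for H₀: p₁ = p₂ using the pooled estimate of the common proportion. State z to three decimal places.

z = -2.440

p̂₁ = 212/416 ≈ 0.50962, p̂₂ = 247/416 ≈ 0.59375.
Pooled p̂ = (212+247)/(416+416) = 459/832 = 0.55168.
SE = √(0.247329 × 0.00480769) = 0.03448.
z = (0.50962 − 0.59375)/0.03448 = -0.08413/0.03448 = -2.440.
p-value = P(Z < -2.440) ≈ 0.0073.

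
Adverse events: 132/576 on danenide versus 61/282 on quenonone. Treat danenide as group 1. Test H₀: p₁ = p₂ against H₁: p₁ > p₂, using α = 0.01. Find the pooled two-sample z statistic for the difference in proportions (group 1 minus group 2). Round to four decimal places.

z = 0.4236

p̂₁ = 132/576 = 0.229167, p̂₂ = 61/282 = 0.216312.
Pooled p̂ = (132+61)/(576+282) = 193/858 = 0.224942.
SE = √(p̂(1−p̂)(1/n₁+1/n₂)) = √(0.224942·0.775058·0.00528221) = √(0.000920916) = 0.030347.
z = (0.229167 − 0.216312)/0.030347 = 0.012855/0.030347 = 0.4236.
p-value = P(Z > 0.424) ≈ 0.3359, so at α = 0.01 we fail to reject H₀.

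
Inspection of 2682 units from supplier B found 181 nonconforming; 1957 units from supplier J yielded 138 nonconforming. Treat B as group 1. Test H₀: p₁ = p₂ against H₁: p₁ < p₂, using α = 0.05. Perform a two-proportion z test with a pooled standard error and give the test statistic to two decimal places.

z = -0.40

p̂₁ = 181/2682 = 0.0675, p̂₂ = 138/1957 = 0.0705.
Pooled p̂ = (181+138)/(2682+1957) = 319/4639 = 0.0688.
SE = √(0.0640362 × 0.000883842) = 0.0075.
z = (0.0675 − 0.0705)/0.0075 = -0.0030/0.0075 = -0.40.
p-value = P(Z < -0.403) ≈ 0.3436. With α = 0.05, fail to reject H₀.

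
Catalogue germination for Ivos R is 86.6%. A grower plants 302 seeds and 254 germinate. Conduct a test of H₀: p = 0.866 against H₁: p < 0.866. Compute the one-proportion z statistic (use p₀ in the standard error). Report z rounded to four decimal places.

p̂ = 254/302 ≈ 0.841060.
SE = √(p₀(1−p₀)/n) = √(0.11604/302) = 0.019602.
z = (0.841060 − 0.866)/0.019602 = -0.024940/0.019602 = -1.2723.
p-value = P(Z < -1.272) ≈ 0.1016.

z = -1.2723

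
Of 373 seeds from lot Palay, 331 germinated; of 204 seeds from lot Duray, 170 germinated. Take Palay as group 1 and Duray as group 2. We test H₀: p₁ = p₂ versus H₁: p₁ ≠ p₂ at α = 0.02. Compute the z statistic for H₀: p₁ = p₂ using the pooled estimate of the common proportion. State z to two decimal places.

z = 1.84

p̂₁ = 331/373 ≈ 0.8874, p̂₂ = 170/204 ≈ 0.8333.
Pooled p̂ = (331+170)/(373+204) = 501/577 = 0.8683.
SE = √(0.114367 × 0.00758293) = 0.0294.
z = (0.8874 − 0.8333)/0.0294 = 0.0541/0.0294 = 1.84.
Two-sided p-value ≈ 2·Φ(−1.836) = 0.0664, so at α = 0.02 we fail to reject H₀.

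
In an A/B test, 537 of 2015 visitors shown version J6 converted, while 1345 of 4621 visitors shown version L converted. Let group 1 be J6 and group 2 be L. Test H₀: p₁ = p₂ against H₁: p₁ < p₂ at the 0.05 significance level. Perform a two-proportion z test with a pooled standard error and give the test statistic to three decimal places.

p̂₁ = 537/2015 = 0.266501, p̂₂ = 1345/4621 = 0.291063.
Pooled p̂ = (537+1345)/(2015+4621) = 1882/6636 = 0.283605.
SE = √(0.203173 × 0.000712681) = 0.012033.
z = (0.266501 − 0.291063)/0.012033 = -0.024562/0.012033 = -2.041.
p-value = P(Z < -2.041) ≈ 0.0206; since p < α = 0.05, reject H₀.

z = -2.041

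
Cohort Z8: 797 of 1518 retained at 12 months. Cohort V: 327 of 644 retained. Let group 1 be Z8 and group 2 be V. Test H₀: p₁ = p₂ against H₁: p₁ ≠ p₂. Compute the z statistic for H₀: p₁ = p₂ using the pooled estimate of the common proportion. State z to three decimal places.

z = 0.735

p̂₁ = 797/1518 ≈ 0.52503, p̂₂ = 327/644 ≈ 0.50776.
Pooled p̂ = (797+327)/(1518+644) = 1124/2162 = 0.51989.
SE = √(p̂(1−p̂)(1/n₁+1/n₂)) = √(0.51989·0.48011·0.00221156) = √(0.000552014) = 0.02349.
z = (0.52503 − 0.50776)/0.02349 = 0.01727/0.02349 = 0.735.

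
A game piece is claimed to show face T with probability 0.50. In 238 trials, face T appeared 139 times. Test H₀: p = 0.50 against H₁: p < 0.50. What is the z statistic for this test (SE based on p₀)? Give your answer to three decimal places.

z = 2.593

p̂ = 139/238 = 0.58403.
Under H₀, SE = √(0.5·0.5/238) = √(0.00105042) = 0.03241.
z = (0.58403 − 0.5)/0.03241 = 0.08403/0.03241 = 2.593.
p-value = P(Z < 2.593) ≈ 0.9952.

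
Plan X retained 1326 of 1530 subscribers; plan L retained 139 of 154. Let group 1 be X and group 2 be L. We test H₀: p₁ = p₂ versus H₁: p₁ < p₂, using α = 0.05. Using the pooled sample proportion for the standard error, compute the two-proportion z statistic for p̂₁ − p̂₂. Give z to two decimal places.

z = -1.26

p̂₁ = 1326/1530 ≈ 0.8667, p̂₂ = 139/154 ≈ 0.9026.
Pooled p̂ = (1326+139)/(1530+154) = 1465/1684 = 0.8700.
SE = √(p̂(1−p̂)(1/n₁+1/n₂)) = √(0.8700·0.1300·0.0071471) = √(0.000808588) = 0.0284.
z = (0.8667 − 0.9026)/0.0284 = -0.0359/0.0284 = -1.26.
p-value = P(Z < -1.264) ≈ 0.1032; since p > α = 0.05, fail to reject H₀.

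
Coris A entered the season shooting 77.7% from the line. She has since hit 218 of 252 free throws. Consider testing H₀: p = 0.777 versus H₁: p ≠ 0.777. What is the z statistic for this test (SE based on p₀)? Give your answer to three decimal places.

p̂ = 218/252 ≈ 0.86508.
Under H₀, SE = √(0.777·0.223/252) = √(0.000687583) = 0.02622.
z = (0.86508 − 0.777)/0.02622 = 0.08808/0.02622 = 3.359.
Two-sided p-value ≈ 2·Φ(−3.359) = 0.0008.

z = 3.359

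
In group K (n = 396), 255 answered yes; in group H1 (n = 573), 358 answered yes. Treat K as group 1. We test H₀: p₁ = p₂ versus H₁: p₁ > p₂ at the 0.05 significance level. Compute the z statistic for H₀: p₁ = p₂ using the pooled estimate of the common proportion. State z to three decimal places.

z = 0.608

p̂₁ = 255/396 = 0.64394, p̂₂ = 358/573 = 0.62478.
Pooled p̂ = (255+358)/(396+573) = 613/969 = 0.63261.
SE = √(0.232414 × 0.00427045) = 0.03150.
z = (0.64394 − 0.62478)/0.03150 = 0.01916/0.03150 = 0.608.
p-value = P(Z > 0.608) ≈ 0.2716; since p > α = 0.05, fail to reject H₀.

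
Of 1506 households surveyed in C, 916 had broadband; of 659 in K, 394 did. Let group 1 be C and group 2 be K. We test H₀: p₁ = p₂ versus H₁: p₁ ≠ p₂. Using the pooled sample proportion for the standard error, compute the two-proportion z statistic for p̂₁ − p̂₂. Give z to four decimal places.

p̂₁ = 916/1506 = 0.608234, p̂₂ = 394/659 = 0.597876.
Pooled p̂ = (916+394)/(1506+659) = 1310/2165 = 0.605081.
SE = √(0.238958 × 0.00218146) = 0.022832.
z = (0.608234 − 0.597876)/0.022832 = 0.010358/0.022832 = 0.4537.

z = 0.4537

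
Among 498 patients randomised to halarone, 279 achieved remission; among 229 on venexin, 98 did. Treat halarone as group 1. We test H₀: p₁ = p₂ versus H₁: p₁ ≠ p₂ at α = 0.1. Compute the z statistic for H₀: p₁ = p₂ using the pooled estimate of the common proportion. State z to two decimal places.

p̂₁ = 279/498 ≈ 0.5602, p̂₂ = 98/229 ≈ 0.4279.
Pooled p̂ = (279+98)/(498+229) = 377/727 = 0.5186.
SE = √(p̂(1−p̂)(1/n₁+1/n₂)) = √(0.5186·0.4814·0.00637484) = √(0.00159151) = 0.0399.
z = (0.5602 − 0.4279)/0.0399 = 0.1323/0.0399 = 3.32.
p-value = 2·P(Z > 3.316) ≈ 0.0009; since p < α = 0.1, reject H₀.

z = 3.32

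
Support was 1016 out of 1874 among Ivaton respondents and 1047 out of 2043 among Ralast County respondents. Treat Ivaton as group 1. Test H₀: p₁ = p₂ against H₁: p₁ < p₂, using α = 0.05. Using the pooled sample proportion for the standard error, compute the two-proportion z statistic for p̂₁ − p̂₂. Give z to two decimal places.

z = 1.86

p̂₁ = 1016/1874 = 0.5422, p̂₂ = 1047/2043 = 0.5125.
Pooled p̂ = (1016+1047)/(1874+2043) = 2063/3917 = 0.5267.
SE = √(p̂(1−p̂)(1/n₁+1/n₂)) = √(0.5267·0.4733·0.00102309) = √(0.000255045) = 0.0160.
z = (0.5422 − 0.5125)/0.0160 = 0.0297/0.0160 = 1.86.
p-value = P(Z < 1.858) ≈ 0.9684; since p > α = 0.05, fail to reject H₀.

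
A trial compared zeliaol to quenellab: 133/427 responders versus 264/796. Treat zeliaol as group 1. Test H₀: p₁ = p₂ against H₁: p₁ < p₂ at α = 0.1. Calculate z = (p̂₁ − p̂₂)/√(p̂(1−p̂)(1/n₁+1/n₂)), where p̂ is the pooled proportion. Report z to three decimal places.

z = -0.719

p̂₁ = 133/427 ≈ 0.311475, p̂₂ = 264/796 ≈ 0.331658.
Pooled p̂ = (133+264)/(427+796) = 397/1223 = 0.324612.
SE = √(p̂(1−p̂)(1/n₁+1/n₂)) = √(0.324612·0.675388·0.0035982) = √(0.000788866) = 0.028087.
z = (0.311475 − 0.331658)/0.028087 = -0.020183/0.028087 = -0.719.
p-value = P(Z < -0.719) ≈ 0.2362, so at α = 0.1 we fail to reject H₀.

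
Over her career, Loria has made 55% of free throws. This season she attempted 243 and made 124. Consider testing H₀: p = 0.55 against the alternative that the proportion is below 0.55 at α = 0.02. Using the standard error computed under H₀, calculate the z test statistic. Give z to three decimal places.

z = -1.244

p̂ = 124/243 ≈ 0.51029.
Standard error under H₀: √(0.55×0.45/243) = 0.03191.
z = (0.51029 − 0.55)/0.03191 = -0.03971/0.03191 = -1.244.
p-value = P(Z < -1.244) ≈ 0.1067; since p > α = 0.02, fail to reject H₀.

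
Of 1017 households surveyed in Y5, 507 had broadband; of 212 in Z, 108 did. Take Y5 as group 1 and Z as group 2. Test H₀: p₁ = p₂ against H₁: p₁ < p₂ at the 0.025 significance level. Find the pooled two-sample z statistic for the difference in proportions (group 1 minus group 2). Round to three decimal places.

p̂₁ = 507/1017 ≈ 0.49853, p̂₂ = 108/212 ≈ 0.50943.
Pooled p̂ = (507+108)/(1017+212) = 615/1229 = 0.50041.
SE = √(p̂(1−p̂)(1/n₁+1/n₂)) = √(0.50041·0.49959·0.00570027) = √(0.00142507) = 0.03775.
z = (0.49853 − 0.50943)/0.03775 = -0.01090/0.03775 = -0.289.
p-value = P(Z < -0.289) ≈ 0.3863. With α = 0.025, fail to reject H₀.

z = -0.289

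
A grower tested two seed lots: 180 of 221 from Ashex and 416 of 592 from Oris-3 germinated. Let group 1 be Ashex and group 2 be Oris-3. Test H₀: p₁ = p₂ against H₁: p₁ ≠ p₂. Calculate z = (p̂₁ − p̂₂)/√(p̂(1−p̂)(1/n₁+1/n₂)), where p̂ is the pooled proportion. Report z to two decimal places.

z = 3.21

p̂₁ = 180/221 = 0.81448, p̂₂ = 416/592 = 0.70270.
Pooled p̂ = (180+416)/(221+592) = 596/813 = 0.73309.
SE = √(0.19567 × 0.00621408) = 0.03487.
z = (0.81448 − 0.70270)/0.03487 = 0.11178/0.03487 = 3.21.
p-value = 2·P(Z > 3.206) ≈ 0.0013.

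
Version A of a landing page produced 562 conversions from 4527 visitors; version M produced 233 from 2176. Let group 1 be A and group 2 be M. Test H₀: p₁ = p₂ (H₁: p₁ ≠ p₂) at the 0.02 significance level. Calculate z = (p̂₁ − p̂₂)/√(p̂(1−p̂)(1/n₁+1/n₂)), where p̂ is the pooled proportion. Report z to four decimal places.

p̂₁ = 562/4527 = 0.124144, p̂₂ = 233/2176 = 0.107077.
Pooled p̂ = (562+233)/(4527+2176) = 795/6703 = 0.118604.
SE = √(p̂(1−p̂)(1/n₁+1/n₂)) = √(0.118604·0.881396·0.000680456) = √(7.11327e-05) = 0.008434.
z = (0.124144 − 0.107077)/0.008434 = 0.017067/0.008434 = 2.0236.
p-value = 2·P(Z > 2.024) ≈ 0.0430. With α = 0.02, fail to reject H₀.

z = 2.0236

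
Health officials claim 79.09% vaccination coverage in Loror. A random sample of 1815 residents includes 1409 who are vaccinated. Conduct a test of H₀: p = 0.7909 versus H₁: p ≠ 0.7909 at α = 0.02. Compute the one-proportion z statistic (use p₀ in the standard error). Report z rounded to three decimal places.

z = -1.529

p̂ = 1409/1815 = 0.7763085.
Under H₀, SE = √(0.7909·0.2091/1815) = √(9.11169e-05) = 0.0095455.
z = (0.7763085 − 0.7909)/0.0095455 = -0.0145915/0.0095455 = -1.529.
p-value = 2·P(Z > 1.529) ≈ 0.1264. With α = 0.02, fail to reject H₀.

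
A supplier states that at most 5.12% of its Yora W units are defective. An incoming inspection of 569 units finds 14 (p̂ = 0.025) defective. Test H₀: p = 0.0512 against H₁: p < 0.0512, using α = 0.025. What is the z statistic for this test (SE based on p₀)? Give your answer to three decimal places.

z = -2.878

p̂ = 14/569 ≈ 0.024605.
SE = √(p₀(1−p₀)/n) = √(0.048579/569) = 0.009240.
z = (0.024605 − 0.0512)/0.009240 = -0.026595/0.009240 = -2.878.
p-value = P(Z < -2.878) ≈ 0.0020. With α = 0.025, reject H₀.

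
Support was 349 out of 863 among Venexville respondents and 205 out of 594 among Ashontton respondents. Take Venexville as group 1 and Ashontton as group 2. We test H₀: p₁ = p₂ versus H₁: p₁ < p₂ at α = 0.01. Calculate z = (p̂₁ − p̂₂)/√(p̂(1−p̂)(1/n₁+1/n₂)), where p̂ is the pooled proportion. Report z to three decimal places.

p̂₁ = 349/863 ≈ 0.40440, p̂₂ = 205/594 ≈ 0.34512.
Pooled p̂ = (349+205)/(863+594) = 554/1457 = 0.38023.
SE = √(0.235656 × 0.00284225) = 0.02588.
z = (0.40440 − 0.34512)/0.02588 = 0.05928/0.02588 = 2.291.
p-value = P(Z < 2.291) ≈ 0.9890, so at α = 0.01 we fail to reject H₀.

z = 2.291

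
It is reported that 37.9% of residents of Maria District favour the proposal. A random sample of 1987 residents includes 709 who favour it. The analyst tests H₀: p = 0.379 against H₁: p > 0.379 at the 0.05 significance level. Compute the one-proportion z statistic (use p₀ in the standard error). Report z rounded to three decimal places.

z = -2.038

p̂ = 709/1987 ≈ 0.356819.
SE = √(p₀(1−p₀)/n) = √(0.23536/1987) = 0.010883.
z = (0.356819 − 0.379)/0.010883 = -0.022181/0.010883 = -2.038.
p-value = P(Z > -2.038) ≈ 0.9792; since p > α = 0.05, fail to reject H₀.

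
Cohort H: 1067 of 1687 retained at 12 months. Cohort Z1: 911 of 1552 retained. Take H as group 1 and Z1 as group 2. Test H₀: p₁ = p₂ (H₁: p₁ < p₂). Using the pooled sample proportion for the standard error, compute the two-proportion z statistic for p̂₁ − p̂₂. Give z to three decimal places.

z = 2.653

p̂₁ = 1067/1687 ≈ 0.63248, p̂₂ = 911/1552 ≈ 0.58698.
Pooled p̂ = (1067+911)/(1687+1552) = 1978/3239 = 0.61068.
SE = √(p̂(1−p̂)(1/n₁+1/n₂)) = √(0.61068·0.38932·0.0012371) = √(0.000294119) = 0.01715.
z = (0.63248 − 0.58698)/0.01715 = 0.04550/0.01715 = 2.653.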